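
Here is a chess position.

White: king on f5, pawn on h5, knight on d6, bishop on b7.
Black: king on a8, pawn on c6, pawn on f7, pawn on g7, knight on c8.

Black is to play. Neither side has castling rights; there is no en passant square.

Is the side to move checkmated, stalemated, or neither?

Black to move; black king on a8.
In check: yes, from the white bishop on b7.
King squares — a7: available; b7: attacked by Nd6; b8: available.
Legal moves for Black: Kb8, Ka7.
Black is in check but has 2 legal moves → neither.

neither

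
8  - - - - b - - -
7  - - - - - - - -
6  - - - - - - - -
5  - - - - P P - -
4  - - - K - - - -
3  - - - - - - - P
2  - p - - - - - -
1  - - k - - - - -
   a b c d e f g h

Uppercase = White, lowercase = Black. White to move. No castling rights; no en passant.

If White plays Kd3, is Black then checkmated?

After Kd3: black king on c1; in check: no.
Black is not in check, so this cannot be checkmate.

no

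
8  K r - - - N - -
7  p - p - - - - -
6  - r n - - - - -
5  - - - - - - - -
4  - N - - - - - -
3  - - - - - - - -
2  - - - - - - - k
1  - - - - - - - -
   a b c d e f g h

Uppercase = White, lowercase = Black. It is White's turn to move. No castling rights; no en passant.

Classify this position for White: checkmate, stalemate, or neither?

checkmate

White to move; white king on a8.
In check: yes, from the black rook on b8.
King squares — a7: attacked by Nc6; b7: attacked by Rb6; b8: attacked by Rb6.
Legal moves for White: none.
In check with no legal moves → checkmate.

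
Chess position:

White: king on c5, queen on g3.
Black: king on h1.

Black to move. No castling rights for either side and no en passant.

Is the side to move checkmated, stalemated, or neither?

stalemate

Black to move; black king on h1.
In check: no.
King squares — g1: attacked by Qg3; g2: attacked by Qg3; h2: attacked by Qg3.
Legal moves for Black: none.
Not in check and no legal moves → stalemate.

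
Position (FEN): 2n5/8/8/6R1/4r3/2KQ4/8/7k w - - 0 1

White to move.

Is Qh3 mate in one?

After Qh3: black king on h1; in check: yes, from the white queen on h3.
King squares — g1: attacked by Rg5; g2: attacked by Qh3; h2: attacked by Qh3.
Black has no legal moves → checkmate.

yes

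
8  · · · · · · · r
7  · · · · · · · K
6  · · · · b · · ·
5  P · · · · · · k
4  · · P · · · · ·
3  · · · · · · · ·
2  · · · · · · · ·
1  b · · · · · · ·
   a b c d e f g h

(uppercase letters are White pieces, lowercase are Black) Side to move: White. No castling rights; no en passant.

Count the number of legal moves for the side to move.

0

White to move; king on h7.
In check: yes, from the black rook on h8.
Legal moves: none.
Count: 0.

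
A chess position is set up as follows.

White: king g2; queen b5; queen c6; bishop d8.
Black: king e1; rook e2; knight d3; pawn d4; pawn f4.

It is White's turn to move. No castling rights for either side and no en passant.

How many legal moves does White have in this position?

White to move; king on g2.
In check: yes, from the black rook on e2.
Legal moves: Kh3, Kf3, Kh1, Kg1.
Count: 4.

4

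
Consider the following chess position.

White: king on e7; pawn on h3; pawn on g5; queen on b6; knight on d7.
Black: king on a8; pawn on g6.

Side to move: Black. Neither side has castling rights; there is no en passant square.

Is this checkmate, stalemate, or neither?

Black to move; black king on a8.
In check: no.
King squares — a7: attacked by Qb6; b7: attacked by Qb6; b8: attacked by Qb6.
Legal moves for Black: none.
Not in check and no legal moves → stalemate.

stalemate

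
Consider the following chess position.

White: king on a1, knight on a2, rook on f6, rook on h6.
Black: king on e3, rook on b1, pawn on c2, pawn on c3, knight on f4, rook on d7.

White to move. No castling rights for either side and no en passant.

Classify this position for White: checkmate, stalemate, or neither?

White to move; white king on a1.
In check: yes, from the black rook on b1.
King squares — b1: attacked by Pc2; a2: own knight; b2: attacked by Rb1.
Legal moves for White: none.
In check with no legal moves → checkmate.

checkmate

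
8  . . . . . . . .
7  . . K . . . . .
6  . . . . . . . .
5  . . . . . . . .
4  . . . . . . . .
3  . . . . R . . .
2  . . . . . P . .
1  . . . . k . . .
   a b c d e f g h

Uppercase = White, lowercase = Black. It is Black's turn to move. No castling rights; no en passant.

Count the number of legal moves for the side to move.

Black to move; king on e1.
In check: yes, from the white rook on e3.
Legal moves: Kxf2, Kd2, Kf1, Kd1.
Count: 4.

4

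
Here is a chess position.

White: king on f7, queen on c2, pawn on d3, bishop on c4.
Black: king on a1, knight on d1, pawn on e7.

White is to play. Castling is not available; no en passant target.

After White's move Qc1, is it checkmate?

After Qc1: black king on a1; in check: yes, from the white queen on c1.
King squares — b1: attacked by Qc1; a2: attacked by Bc4; b2: attacked by Qc1.
Black has no legal moves → checkmate.

yes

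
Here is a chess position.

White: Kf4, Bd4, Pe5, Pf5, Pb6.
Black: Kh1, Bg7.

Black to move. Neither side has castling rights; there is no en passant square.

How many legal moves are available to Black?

Black to move; king on h1.
In check: no.
Legal moves: Bh8, Bf8, Bh6+, Bf6, Bxe5+, Kh2, Kg2.
Count: 7.

7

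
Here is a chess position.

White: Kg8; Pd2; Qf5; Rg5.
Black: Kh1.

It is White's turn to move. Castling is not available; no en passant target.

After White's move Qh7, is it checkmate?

After Qh7: black king on h1; in check: yes, from the white queen on h7.
King squares — g1: attacked by Rg5; g2: attacked by Rg5; h2: attacked by Qh7.
Black has no legal moves → checkmate.

yes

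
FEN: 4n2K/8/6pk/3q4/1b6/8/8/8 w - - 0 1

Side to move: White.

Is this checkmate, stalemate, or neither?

stalemate

White to move; white king on h8.
In check: no.
King squares — g7: attacked by Kh6; h7: attacked by Kh6; g8: attacked by Qd5.
Legal moves for White: none.
Not in check and no legal moves → stalemate.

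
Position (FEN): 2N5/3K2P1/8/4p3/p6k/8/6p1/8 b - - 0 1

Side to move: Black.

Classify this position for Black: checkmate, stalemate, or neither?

Black to move; black king on h4.
In check: no.
Legal moves for Black: Kh5, Kg5, Kg4, Kh3, Kg3, e4, a3, g1=Q, g1=R, g1=B, g1=N.
Black has 11 legal moves and is not in check → neither.

neither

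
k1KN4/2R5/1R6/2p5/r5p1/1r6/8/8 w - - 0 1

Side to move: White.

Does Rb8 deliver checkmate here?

no

After Rb8: black king on a8; in check: yes, from the white rook on b8.
Black has 1 legal reply: Rxb8+.
In check but a legal move exists → not checkmate.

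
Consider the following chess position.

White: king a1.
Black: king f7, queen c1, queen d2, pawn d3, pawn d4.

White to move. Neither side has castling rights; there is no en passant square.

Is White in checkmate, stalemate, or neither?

checkmate

White to move; white king on a1.
In check: yes, from the black queen on c1.
King squares — b1: attacked by Qc1; a2: attacked by Qd2; b2: attacked by Qc1.
Legal moves for White: none.
In check with no legal moves → checkmate.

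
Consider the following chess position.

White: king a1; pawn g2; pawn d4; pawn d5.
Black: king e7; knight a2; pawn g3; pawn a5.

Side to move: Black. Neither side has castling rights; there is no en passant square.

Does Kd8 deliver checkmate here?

no

After Kd8: white king on a1; in check: no.
White is not in check, so this cannot be checkmate.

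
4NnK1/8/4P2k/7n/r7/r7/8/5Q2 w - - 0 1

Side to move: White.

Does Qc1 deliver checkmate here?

no

After Qc1: black king on h6; in check: yes, from the white queen on c1.
Black has 4 legal replies: Kg6, Nf4, Rf4, Re3.
In check but a legal move exists → not checkmate.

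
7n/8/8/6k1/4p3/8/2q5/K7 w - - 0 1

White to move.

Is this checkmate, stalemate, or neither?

stalemate

White to move; white king on a1.
In check: no.
King squares — b1: attacked by Qc2; a2: attacked by Qc2; b2: attacked by Qc2.
Legal moves for White: none.
Not in check and no legal moves → stalemate.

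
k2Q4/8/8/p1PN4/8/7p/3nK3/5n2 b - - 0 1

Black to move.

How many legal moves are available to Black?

2

Black to move; king on a8.
In check: yes, from the white queen on d8.
Legal moves: Kb7, Ka7.
Count: 2.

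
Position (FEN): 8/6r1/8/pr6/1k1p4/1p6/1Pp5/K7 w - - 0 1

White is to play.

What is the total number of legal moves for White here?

0

White to move; king on a1.
In check: no.
Legal moves: none.
Count: 0.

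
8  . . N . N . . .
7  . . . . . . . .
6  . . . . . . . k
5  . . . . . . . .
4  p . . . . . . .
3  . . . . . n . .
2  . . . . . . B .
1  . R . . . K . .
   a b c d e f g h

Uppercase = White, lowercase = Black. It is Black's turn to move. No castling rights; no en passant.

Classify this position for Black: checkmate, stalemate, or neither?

neither

Black to move; black king on h6.
In check: no.
Legal moves for Black: Kh7, Kg6, Kh5, Kg5, Ng5, Ne5, Nh4, Nd4, Nh2+, Nd2+, Ng1, Ne1, a3.
Black has 13 legal moves and is not in check → neither.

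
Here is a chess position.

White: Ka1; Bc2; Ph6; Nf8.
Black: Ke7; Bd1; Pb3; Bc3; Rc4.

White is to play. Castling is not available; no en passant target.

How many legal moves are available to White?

White to move; king on a1.
In check: yes, from the black bishop on c3.
Legal moves: Kb1.
Count: 1.

1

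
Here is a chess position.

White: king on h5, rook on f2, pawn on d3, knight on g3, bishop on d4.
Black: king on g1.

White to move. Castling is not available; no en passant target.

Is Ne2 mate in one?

no

After Ne2: black king on g1; in check: yes, from the white knight on e2.
Black has 1 legal reply: Kh1.
In check but a legal move exists → not checkmate.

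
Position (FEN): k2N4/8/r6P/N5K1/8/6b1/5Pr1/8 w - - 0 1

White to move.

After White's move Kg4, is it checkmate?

no

After Kg4: black king on a8; in check: no.
Black is not in check, so this cannot be checkmate.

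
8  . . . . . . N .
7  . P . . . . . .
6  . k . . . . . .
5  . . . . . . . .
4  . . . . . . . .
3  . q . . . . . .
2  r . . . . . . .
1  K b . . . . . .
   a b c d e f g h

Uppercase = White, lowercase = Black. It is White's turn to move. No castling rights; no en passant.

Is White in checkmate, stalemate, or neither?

checkmate

White to move; white king on a1.
In check: yes, from the black rook on a2.
King squares — b1: attacked by Qb3; a2: attacked by Bb1; b2: attacked by Ra2.
Legal moves for White: none.
In check with no legal moves → checkmate.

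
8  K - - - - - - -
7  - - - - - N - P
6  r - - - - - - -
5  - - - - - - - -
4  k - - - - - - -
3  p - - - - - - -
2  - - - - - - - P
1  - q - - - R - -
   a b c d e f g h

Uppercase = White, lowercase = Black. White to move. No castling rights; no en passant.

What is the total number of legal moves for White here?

White to move; king on a8.
In check: yes, from the black rook on a6.
Legal moves: none.
Count: 0.

0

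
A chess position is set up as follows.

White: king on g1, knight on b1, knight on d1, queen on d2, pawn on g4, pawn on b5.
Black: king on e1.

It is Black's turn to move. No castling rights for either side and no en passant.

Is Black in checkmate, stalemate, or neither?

checkmate

Black to move; black king on e1.
In check: yes, from the white queen on d2.
King squares — d1: attacked by Qd2; f1: attacked by Kg1; d2: attacked by Nb1; e2: attacked by Qd2; f2: attacked by Nd1.
Legal moves for Black: none.
In check with no legal moves → checkmate.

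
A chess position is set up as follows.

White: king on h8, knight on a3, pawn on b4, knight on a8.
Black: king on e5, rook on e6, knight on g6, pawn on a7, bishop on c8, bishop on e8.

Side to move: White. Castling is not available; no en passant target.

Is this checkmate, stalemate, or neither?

neither

White to move; white king on h8.
In check: yes, from the black knight on g6.
Legal moves for White: Kg8, Kh7, Kg7.
White is in check but has 3 legal moves → neither.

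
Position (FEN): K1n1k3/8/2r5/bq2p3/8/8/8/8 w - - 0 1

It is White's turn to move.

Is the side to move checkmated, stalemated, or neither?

White to move; white king on a8.
In check: no.
King squares — a7: attacked by Nc8; b7: attacked by Qb5; b8: attacked by Qb5.
Legal moves for White: none.
Not in check and no legal moves → stalemate.

stalemate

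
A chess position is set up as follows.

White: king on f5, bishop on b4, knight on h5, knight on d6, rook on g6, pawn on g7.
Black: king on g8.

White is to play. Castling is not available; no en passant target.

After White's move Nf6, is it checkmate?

yes

After Nf6: black king on g8; in check: yes, from the white knight on f6.
King squares — f7: attacked by Nd6; g7: attacked by Rg6; h7: attacked by Nf6; f8: attacked by Pg7; h8: attacked by Pg7.
Black has no legal moves → checkmate.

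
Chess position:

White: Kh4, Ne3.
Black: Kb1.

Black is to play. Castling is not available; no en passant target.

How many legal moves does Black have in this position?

Black to move; king on b1.
In check: no.
Legal moves: Kb2, Ka2, Kc1, Ka1.
Count: 4.

4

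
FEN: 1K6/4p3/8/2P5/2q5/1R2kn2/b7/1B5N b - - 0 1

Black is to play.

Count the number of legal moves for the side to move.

8

Black to move; king on e3.
In check: yes, from the white rook on b3.
Legal moves: Kf4, Kd4, Ke2, Kd2, Qd3, Qc3, Qxb3+, Bxb3.
Count: 8.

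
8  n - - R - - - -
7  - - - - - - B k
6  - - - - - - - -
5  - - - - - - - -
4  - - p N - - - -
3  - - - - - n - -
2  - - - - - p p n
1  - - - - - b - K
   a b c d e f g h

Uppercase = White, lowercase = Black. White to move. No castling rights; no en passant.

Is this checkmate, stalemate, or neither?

checkmate

White to move; white king on h1.
In check: yes, from the black pawn on g2.
King squares — g1: attacked by Pf2; g2: attacked by Bf1; h2: attacked by Nf3.
Legal moves for White: none.
In check with no legal moves → checkmate.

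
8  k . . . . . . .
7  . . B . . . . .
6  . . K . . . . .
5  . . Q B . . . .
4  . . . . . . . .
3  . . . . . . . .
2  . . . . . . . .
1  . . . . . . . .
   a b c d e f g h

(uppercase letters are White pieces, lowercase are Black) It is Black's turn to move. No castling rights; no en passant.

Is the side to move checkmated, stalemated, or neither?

stalemate

Black to move; black king on a8.
In check: no.
King squares — a7: attacked by Qc5; b7: attacked by Kc6; b8: attacked by Bc7.
Legal moves for Black: none.
Not in check and no legal moves → stalemate.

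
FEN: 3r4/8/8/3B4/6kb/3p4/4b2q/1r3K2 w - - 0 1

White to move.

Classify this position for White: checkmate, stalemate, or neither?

checkmate

White to move; white king on f1.
In check: yes, from the black rook on b1 and the black bishop on e2.
King squares — e1: attacked by Rb1; g1: attacked by Rb1; e2: attacked by Qh2; f2: attacked by Qh2; g2: attacked by Qh2.
Legal moves for White: none.
In check with no legal moves → checkmate.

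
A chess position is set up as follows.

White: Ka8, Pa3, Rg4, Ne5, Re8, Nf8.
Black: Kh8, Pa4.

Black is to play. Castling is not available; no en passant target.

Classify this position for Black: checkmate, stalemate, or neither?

stalemate

Black to move; black king on h8.
In check: no.
King squares — g7: attacked by Rg4; h7: attacked by Nf8; g8: attacked by Rg4.
Legal moves for Black: none.
Not in check and no legal moves → stalemate.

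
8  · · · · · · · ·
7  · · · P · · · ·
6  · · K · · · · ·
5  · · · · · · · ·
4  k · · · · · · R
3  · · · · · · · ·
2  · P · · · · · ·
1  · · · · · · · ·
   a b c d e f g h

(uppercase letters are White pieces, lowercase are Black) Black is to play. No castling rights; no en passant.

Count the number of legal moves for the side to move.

2

Black to move; king on a4.
In check: yes, from the white rook on h4.
Legal moves: Ka5, Kb3.
Count: 2.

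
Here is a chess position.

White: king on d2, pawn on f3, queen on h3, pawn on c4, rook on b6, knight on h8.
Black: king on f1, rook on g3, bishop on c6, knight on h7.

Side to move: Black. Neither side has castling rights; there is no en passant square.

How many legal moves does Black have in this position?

4

Black to move; king on f1.
In check: yes, from the white queen on h3.
Legal moves: Kf2, Kg1, Rxh3, Rg2+.
Count: 4.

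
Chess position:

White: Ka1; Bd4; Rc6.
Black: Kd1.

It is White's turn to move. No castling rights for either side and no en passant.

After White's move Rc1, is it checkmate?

After Rc1: black king on d1; in check: yes, from the white rook on c1.
Black has 3 legal replies: Ke2, Kd2, Kxc1.
In check but a legal move exists → not checkmate.

no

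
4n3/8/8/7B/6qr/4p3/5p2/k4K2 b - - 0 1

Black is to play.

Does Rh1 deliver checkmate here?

yes

After Rh1: white king on f1; in check: yes, from the black rook on h1.
King squares — e1: attacked by Rh1; g1: attacked by Rh1; e2: attacked by Qg4; f2: attacked by Pe3; g2: attacked by Qg4.
White has no legal moves → checkmate.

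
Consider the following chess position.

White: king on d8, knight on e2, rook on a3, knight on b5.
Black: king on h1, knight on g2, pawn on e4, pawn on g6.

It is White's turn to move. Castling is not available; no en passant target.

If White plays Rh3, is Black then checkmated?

yes

After Rh3: black king on h1; in check: yes, from the white rook on h3.
King squares — g1: attacked by Ne2; g2: own knight; h2: attacked by Rh3.
Black has no legal moves → checkmate.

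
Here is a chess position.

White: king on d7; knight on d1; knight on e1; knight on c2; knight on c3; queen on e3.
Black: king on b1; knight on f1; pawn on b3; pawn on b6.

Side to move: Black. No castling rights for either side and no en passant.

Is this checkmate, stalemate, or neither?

checkmate

Black to move; black king on b1.
In check: yes, from the white knight on c3.
King squares — a1: attacked by Nc2; c1: attacked by Qe3; a2: attacked by Nc3; b2: attacked by Nd1; c2: attacked by Ne1.
Legal moves for Black: none.
In check with no legal moves → checkmate.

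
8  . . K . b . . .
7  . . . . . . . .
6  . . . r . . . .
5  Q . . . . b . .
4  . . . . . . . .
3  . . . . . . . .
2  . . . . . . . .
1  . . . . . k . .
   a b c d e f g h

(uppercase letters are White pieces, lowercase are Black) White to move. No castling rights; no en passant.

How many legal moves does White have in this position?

4

White to move; king on c8.
In check: yes, from the black bishop on f5.
Legal moves: Kb8, Kc7, Kb7, Qxf5+.
Count: 4.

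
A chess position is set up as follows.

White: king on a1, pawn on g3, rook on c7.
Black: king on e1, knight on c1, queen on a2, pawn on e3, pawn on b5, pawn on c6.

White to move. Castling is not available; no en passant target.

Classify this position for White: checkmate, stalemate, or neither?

checkmate

White to move; white king on a1.
In check: yes, from the black queen on a2.
King squares — b1: attacked by Qa2; a2: attacked by Nc1; b2: attacked by Qa2.
Legal moves for White: none.
In check with no legal moves → checkmate.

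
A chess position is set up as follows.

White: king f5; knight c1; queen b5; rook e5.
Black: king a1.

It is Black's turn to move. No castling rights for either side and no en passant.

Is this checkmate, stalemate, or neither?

Black to move; black king on a1.
In check: no.
King squares — b1: attacked by Qb5; a2: attacked by Nc1; b2: attacked by Qb5.
Legal moves for Black: none.
Not in check and no legal moves → stalemate.

stalemate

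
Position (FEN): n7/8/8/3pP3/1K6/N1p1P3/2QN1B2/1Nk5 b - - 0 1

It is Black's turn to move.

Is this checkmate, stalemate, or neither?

checkmate

Black to move; black king on c1.
In check: yes, from the white queen on c2.
King squares — b1: attacked by Qc2; d1: attacked by Qc2; b2: attacked by Qc2; c2: attacked by Na3; d2: attacked by Nb1.
Legal moves for Black: none.
In check with no legal moves → checkmate.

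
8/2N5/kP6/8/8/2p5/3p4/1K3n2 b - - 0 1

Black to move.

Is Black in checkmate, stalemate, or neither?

neither

Black to move; black king on a6.
In check: yes, from the white knight on c7.
Legal moves for Black: Kb7, Kxb6, Ka5.
Black is in check but has 3 legal moves → neither.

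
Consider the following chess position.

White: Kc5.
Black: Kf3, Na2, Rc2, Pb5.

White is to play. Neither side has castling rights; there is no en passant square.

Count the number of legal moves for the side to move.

White to move; king on c5.
In check: yes, from the black rook on c2.
Legal moves: Kd6, Kb6, Kd5, Kxb5, Kd4.
Count: 5.

5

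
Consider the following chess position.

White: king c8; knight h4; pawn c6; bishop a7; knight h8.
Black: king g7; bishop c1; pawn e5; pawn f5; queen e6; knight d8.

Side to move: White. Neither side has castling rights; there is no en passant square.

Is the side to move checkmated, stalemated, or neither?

neither

White to move; white king on c8.
In check: yes, from the black queen on e6.
Legal moves for White: Kxd8, Kb8, Kc7.
White is in check but has 3 legal moves → neither.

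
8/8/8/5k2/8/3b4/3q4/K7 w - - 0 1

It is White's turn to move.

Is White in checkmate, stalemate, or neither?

stalemate

White to move; white king on a1.
In check: no.
King squares — b1: attacked by Bd3; a2: attacked by Qd2; b2: attacked by Qd2.
Legal moves for White: none.
Not in check and no legal moves → stalemate.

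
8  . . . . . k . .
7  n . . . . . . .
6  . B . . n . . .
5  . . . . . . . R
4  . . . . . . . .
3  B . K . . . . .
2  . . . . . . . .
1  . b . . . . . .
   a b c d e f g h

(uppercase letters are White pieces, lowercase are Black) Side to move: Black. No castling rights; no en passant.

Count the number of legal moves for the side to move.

5

Black to move; king on f8.
In check: yes, from the white bishop on a3.
Legal moves: Kg8, Ke8, Kg7, Kf7, Nc5.
Count: 5.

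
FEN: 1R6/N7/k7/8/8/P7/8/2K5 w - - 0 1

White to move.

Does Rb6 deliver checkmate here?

After Rb6: black king on a6; in check: yes, from the white rook on b6.
Black has 3 legal replies: Kxa7, Kxb6, Ka5.
In check but a legal move exists → not checkmate.

no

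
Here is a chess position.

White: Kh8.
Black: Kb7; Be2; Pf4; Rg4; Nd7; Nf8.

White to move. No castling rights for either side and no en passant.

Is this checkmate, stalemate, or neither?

stalemate

White to move; white king on h8.
In check: no.
King squares — g7: attacked by Rg4; h7: attacked by Nf8; g8: attacked by Rg4.
Legal moves for White: none.
Not in check and no legal moves → stalemate.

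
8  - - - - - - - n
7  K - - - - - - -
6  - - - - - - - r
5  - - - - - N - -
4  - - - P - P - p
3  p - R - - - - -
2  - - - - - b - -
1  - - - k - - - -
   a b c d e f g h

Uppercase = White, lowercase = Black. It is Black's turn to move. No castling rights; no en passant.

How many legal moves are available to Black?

21

Black to move; king on d1.
In check: no.
Legal moves: Nf7, Ng6, Rh7+, Rg6, Rf6, Re6, Rd6, Rc6, Rb6, Ra6+, Rh5, Bxd4+, Bg3, Be3, Bg1, Be1, Ke2, Kd2, Ke1, h3, a2.
Count: 21.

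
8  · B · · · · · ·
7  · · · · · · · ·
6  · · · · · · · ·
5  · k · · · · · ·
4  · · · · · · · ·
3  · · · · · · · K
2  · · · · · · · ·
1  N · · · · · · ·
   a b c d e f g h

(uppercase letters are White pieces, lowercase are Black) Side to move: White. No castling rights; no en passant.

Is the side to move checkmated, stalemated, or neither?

White to move; white king on h3.
In check: no.
Legal moves for White: Bc7, Ba7, Bd6, Be5, Bf4, Bg3, Bh2, Kh4, Kg4, Kg3, Kh2, Kg2, Nb3, Nc2.
White has 14 legal moves and is not in check → neither.

neither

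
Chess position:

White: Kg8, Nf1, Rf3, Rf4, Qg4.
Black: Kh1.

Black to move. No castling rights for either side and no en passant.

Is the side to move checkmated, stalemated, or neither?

Black to move; black king on h1.
In check: no.
King squares — g1: attacked by Qg4; g2: attacked by Qg4; h2: attacked by Nf1.
Legal moves for Black: none.
Not in check and no legal moves → stalemate.

stalemate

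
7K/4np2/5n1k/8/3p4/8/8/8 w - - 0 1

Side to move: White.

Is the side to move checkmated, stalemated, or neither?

stalemate

White to move; white king on h8.
In check: no.
King squares — g7: attacked by Kh6; h7: attacked by Nf6; g8: attacked by Nf6.
Legal moves for White: none.
Not in check and no legal moves → stalemate.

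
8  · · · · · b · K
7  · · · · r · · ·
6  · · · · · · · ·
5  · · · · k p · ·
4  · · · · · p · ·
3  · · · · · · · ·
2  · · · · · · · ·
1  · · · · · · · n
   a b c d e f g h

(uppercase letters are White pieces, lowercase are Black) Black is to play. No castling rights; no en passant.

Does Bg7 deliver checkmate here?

no

After Bg7: white king on h8; in check: yes, from the black bishop on g7.
White has 2 legal replies: Kg8, Kh7.
In check but a legal move exists → not checkmate.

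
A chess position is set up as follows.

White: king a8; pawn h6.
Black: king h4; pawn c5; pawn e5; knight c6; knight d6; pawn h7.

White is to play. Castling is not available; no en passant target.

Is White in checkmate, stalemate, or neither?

White to move; white king on a8.
In check: no.
King squares — a7: attacked by Nc6; b7: attacked by Nd6; b8: attacked by Nc6.
Legal moves for White: none.
Not in check and no legal moves → stalemate.

stalemate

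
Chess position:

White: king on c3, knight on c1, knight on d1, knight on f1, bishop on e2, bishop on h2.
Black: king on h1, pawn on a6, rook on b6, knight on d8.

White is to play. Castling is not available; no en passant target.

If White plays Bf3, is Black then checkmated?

yes

After Bf3: black king on h1; in check: yes, from the white bishop on f3.
King squares — g1: attacked by Bh2; g2: attacked by Bf3; h2: attacked by Nf1.
Black has no legal moves → checkmate.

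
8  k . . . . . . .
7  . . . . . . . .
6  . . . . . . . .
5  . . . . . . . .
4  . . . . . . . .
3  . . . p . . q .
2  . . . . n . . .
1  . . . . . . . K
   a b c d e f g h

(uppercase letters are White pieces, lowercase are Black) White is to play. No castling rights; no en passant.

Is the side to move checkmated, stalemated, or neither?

stalemate

White to move; white king on h1.
In check: no.
King squares — g1: attacked by Ne2; g2: attacked by Qg3; h2: attacked by Qg3.
Legal moves for White: none.
Not in check and no legal moves → stalemate.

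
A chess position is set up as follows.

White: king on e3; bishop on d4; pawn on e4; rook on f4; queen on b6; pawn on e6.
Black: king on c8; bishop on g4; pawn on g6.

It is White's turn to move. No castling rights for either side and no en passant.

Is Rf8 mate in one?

After Rf8: black king on c8; in check: yes, from the white rook on f8.
King squares — b7: attacked by Qb6; c7: attacked by Qb6; d7: attacked by Pe6; b8: attacked by Qb6; d8: attacked by Qb6.
Black has no legal moves → checkmate.

yes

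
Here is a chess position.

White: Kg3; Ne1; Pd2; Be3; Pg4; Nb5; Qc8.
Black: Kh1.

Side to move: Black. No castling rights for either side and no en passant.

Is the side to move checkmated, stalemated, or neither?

stalemate

Black to move; black king on h1.
In check: no.
King squares — g1: attacked by Be3; g2: attacked by Ne1; h2: attacked by Kg3.
Legal moves for Black: none.
Not in check and no legal moves → stalemate.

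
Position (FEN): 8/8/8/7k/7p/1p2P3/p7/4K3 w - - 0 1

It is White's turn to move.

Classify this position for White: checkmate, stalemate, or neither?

neither

White to move; white king on e1.
In check: no.
Legal moves for White: Kf2, Ke2, Kd2, Kf1, Kd1, e4.
White has 6 legal moves and is not in check → neither.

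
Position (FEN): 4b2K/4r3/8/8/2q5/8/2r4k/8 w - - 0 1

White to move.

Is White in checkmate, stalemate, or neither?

stalemate

White to move; white king on h8.
In check: no.
King squares — g7: attacked by Re7; h7: attacked by Re7; g8: attacked by Qc4.
Legal moves for White: none.
Not in check and no legal moves → stalemate.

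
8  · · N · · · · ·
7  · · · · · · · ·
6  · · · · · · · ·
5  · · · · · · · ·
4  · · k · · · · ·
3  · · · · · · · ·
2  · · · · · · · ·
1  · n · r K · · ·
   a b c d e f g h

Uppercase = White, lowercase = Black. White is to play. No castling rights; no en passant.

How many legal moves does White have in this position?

White to move; king on e1.
In check: yes, from the black rook on d1.
Legal moves: Kf2, Ke2, Kxd1.
Count: 3.

3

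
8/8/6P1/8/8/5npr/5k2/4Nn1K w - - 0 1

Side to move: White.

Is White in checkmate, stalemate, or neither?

White to move; white king on h1.
In check: yes, from the black rook on h3.
King squares — g1: attacked by Kf2; g2: attacked by Kf2; h2: attacked by Nf1.
Legal moves for White: none.
In check with no legal moves → checkmate.

checkmate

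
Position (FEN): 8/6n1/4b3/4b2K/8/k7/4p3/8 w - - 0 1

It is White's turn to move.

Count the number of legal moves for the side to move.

4

White to move; king on h5.
In check: yes, from the black knight on g7.
Legal moves: Kh6, Kg6, Kg5, Kh4.
Count: 4.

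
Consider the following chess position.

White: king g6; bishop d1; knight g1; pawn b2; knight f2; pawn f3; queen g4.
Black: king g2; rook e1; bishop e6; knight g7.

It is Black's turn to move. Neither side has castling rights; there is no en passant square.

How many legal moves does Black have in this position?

Black to move; king on g2.
In check: yes, from the white queen on g4.
Legal moves: Kh2, Kxf2, Kf1, Bxg4.
Count: 4.

4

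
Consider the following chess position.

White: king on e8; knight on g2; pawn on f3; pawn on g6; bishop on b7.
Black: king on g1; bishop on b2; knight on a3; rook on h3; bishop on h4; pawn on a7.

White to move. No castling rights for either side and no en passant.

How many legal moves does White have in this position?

White to move; king on e8.
In check: no.
Legal moves: Kf8, Kf7, Kd7, Bc8, Ba8, Bc6, Ba6, Bd5, Be4, Nxh4, Nf4, Ne3, Ne1, g7, f4.
Count: 15.

15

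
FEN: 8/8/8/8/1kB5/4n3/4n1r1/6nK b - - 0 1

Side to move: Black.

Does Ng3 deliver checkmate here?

yes

After Ng3: white king on h1; in check: yes, from the black knight on g3.
King squares — g1: attacked by Rg2; g2: attacked by Ne3; h2: attacked by Rg2.
White has no legal moves → checkmate.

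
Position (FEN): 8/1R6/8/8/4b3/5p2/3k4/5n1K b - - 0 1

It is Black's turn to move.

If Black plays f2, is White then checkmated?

After f2: white king on h1; in check: yes, from the black bishop on e4.
King squares — g1: attacked by Pf2; g2: attacked by Be4; h2: attacked by Nf1.
White has no legal moves → checkmate.

yes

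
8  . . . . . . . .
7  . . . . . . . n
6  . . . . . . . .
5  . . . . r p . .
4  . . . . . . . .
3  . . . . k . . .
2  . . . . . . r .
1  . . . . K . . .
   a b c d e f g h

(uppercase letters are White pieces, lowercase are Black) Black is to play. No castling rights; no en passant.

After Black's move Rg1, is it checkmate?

After Rg1: white king on e1; in check: yes, from the black rook on g1.
King squares — d1: attacked by Rg1; f1: attacked by Rg1; d2: attacked by Ke3; e2: attacked by Ke3; f2: attacked by Ke3.
White has no legal moves → checkmate.

yes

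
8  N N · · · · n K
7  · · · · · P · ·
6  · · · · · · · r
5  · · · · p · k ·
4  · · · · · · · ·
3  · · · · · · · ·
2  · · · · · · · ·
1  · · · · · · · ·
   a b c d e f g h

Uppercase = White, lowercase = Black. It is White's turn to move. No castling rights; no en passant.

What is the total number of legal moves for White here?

White to move; king on h8.
In check: yes, from the black rook on h6.
Legal moves: Kxg8, Kg7.
Count: 2.

2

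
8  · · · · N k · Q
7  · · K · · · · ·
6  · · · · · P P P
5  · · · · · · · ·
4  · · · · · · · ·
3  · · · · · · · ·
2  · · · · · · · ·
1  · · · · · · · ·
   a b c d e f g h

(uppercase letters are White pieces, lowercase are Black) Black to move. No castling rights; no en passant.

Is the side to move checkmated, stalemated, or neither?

Black to move; black king on f8.
In check: yes, from the white queen on h8.
King squares — e7: attacked by Pf6; f7: attacked by Pg6; g7: attacked by Pf6; e8: attacked by Qh8; g8: attacked by Qh8.
Legal moves for Black: none.
In check with no legal moves → checkmate.

checkmate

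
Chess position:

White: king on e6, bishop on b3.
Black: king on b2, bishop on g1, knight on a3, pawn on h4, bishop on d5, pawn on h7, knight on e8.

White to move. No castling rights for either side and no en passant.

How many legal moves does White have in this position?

White to move; king on e6.
In check: yes, from the black bishop on d5.
Legal moves: Ke7, Kd7, Kf5, Ke5, Kxd5, Bxd5.
Count: 6.

6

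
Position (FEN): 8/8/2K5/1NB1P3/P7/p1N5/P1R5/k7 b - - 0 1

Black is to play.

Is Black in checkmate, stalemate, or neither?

Black to move; black king on a1.
In check: no.
King squares — b1: attacked by Nc3; a2: attacked by Rc2; b2: attacked by Rc2.
Legal moves for Black: none.
Not in check and no legal moves → stalemate.

stalemate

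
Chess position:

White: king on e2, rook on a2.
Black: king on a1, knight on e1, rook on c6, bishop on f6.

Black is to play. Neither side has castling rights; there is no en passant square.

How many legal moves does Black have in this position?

2

Black to move; king on a1.
In check: yes, from the white rook on a2.
Legal moves: Kxa2, Kb1.
Count: 2.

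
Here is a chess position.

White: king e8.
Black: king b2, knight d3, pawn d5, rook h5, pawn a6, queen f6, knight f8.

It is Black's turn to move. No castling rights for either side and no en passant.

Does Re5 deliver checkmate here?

yes

After Re5: white king on e8; in check: yes, from the black rook on e5.
King squares — d7: attacked by Nf8; e7: attacked by Re5; f7: attacked by Qf6; d8: attacked by Qf6; f8: attacked by Qf6.
White has no legal moves → checkmate.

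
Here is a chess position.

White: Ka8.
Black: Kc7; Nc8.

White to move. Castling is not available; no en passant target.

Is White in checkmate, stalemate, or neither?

stalemate

White to move; white king on a8.
In check: no.
King squares — a7: attacked by Nc8; b7: attacked by Kc7; b8: attacked by Kc7.
Legal moves for White: none.
Not in check and no legal moves → stalemate.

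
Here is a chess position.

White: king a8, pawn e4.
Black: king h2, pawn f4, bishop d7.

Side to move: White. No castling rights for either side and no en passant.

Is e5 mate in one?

no

After e5: black king on h2; in check: no.
Black is not in check, so this cannot be checkmate.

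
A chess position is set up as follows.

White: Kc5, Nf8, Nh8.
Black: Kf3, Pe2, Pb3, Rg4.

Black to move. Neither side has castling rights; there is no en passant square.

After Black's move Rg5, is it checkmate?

no

After Rg5: white king on c5; in check: yes, from the black rook on g5.
White has 6 legal replies: Kd6, Kc6, Kb6, Kd4, Kc4, Kb4.
In check but a legal move exists → not checkmate.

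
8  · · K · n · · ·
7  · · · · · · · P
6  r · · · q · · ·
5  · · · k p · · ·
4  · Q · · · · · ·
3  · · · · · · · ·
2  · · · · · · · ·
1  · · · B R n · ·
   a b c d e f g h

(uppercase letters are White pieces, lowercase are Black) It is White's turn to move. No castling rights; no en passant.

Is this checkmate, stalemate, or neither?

neither

White to move; white king on c8.
In check: yes, from the black queen on e6.
Legal moves for White: Kd8, Kb8, Kb7.
White is in check but has 3 legal moves → neither.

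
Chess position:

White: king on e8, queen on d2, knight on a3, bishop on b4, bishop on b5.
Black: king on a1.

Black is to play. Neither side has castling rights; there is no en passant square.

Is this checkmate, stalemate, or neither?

Black to move; black king on a1.
In check: no.
King squares — b1: attacked by Na3; a2: attacked by Qd2; b2: attacked by Qd2.
Legal moves for Black: none.
Not in check and no legal moves → stalemate.

stalemate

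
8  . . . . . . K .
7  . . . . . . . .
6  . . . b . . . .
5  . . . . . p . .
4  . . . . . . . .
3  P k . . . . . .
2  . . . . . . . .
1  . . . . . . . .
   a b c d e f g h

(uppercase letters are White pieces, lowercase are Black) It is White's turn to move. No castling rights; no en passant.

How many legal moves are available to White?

5

White to move; king on g8.
In check: no.
Legal moves: Kh8, Kh7, Kg7, Kf7, a4.
Count: 5.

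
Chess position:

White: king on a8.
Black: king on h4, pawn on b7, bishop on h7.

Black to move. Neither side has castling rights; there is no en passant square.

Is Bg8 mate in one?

After Bg8: white king on a8; in check: no.
White is not in check, so this cannot be checkmate.

no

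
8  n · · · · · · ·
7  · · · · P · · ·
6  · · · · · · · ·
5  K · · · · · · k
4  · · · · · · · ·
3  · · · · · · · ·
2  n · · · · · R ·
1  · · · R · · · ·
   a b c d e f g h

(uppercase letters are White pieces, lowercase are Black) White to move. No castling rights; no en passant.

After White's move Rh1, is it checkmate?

After Rh1: black king on h5; in check: yes, from the white rook on h1.
King squares — g4: attacked by Rg2; h4: attacked by Rh1; g5: attacked by Rg2; g6: attacked by Rg2; h6: attacked by Rh1.
Black has no legal moves → checkmate.

yes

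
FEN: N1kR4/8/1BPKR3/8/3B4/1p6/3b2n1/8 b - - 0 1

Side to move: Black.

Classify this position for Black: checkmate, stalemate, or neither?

checkmate

Black to move; black king on c8.
In check: yes, from the white rook on d8.
King squares — b7: attacked by Pc6; c7: attacked by Bb6; d7: attacked by Pc6; b8: attacked by Rd8; d8: attacked by Bb6.
Legal moves for Black: none.
In check with no legal moves → checkmate.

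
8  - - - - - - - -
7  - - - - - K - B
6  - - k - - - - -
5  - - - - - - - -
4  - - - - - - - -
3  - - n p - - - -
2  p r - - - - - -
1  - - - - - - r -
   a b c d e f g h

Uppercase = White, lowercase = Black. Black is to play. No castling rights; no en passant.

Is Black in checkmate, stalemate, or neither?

neither

Black to move; black king on c6.
In check: no.
Legal moves for Black include: Kd7, Kc7, Kb7, Kd6, Kb6, Kd5, Kc5, Kb5, Nd5, Nb5, Ne4, Na4, Ne2, Nd1, Nb1, Rb8, Rb7+, Rb6, ... (list truncated; more exist).
Black has legal moves and is not in check → neither.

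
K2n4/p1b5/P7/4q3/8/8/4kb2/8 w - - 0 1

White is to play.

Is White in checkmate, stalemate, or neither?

stalemate

White to move; white king on a8.
In check: no.
King squares — a7: attacked by Bf2; b7: attacked by Nd8; b8: attacked by Bc7.
Legal moves for White: none.
Not in check and no legal moves → stalemate.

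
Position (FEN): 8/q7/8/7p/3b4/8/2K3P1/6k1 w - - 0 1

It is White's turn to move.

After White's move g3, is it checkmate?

no

After g3: black king on g1; in check: no.
Black is not in check, so this cannot be checkmate.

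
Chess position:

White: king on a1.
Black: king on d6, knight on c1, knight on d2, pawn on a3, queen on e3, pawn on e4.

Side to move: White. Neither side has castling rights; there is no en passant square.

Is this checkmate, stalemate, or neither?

stalemate

White to move; white king on a1.
In check: no.
King squares — b1: attacked by Nd2; a2: attacked by Nc1; b2: attacked by Pa3.
Legal moves for White: none.
Not in check and no legal moves → stalemate.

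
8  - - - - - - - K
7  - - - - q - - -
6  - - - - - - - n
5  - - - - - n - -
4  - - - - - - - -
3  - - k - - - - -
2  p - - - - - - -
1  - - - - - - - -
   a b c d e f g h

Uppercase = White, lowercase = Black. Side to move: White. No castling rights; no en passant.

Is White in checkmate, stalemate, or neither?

stalemate

White to move; white king on h8.
In check: no.
King squares — g7: attacked by Nf5; h7: attacked by Qe7; g8: attacked by Nh6.
Legal moves for White: none.
Not in check and no legal moves → stalemate.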